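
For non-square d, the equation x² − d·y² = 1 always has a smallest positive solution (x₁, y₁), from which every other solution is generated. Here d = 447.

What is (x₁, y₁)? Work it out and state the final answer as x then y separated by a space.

148 7

[21; 7,42] for √447; ℓ=2 ⇒ convergent index 1
step 0: (21, 1)  from 21·(1,0) + (0,1)
step 1: (148, 7)  from 7·(21,1) + (1,0)
fundamental: x₁=148, y₁=7  (since 21904 − 447·49 = 1)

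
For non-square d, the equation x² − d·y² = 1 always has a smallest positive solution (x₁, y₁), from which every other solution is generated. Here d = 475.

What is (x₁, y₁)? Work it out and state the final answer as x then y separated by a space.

√475 → a₀=21, period (1,3,1,6,2,6,1,3,1,42); ℓ=10 even so k=9
step 0: (21, 1)  from 21·(1,0) + (0,1)
step 1: (22, 1)  from 1·(21,1) + (1,0)
…
step 4: (741, 34)  from 6·(109,5) + (87,4)
step 5: (1591, 73)  from 2·(741,34) + (109,5)
…
step 7: (11878, 545)  from 1·(10287,472) + (1591,73)
step 8: (45921, 2107)  from 3·(11878,545) + (10287,472)
step 9: (57799, 2652)  from 1·(45921,2107) + (11878,545)
fundamental: x₁=57799, y₁=2652  (since 3340724401 − 475·7033104 = 1)

57799 2652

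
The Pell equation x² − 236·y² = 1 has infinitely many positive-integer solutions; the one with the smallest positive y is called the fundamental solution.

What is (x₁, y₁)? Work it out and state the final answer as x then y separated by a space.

561799 36570

√236 → a₀=15, period (2,1,3,5,1,6,1,5,3,1,2,30); ℓ=12 even so k=11
k=0  a_k=15  p_k/q_k = 15/1
…
k=2  a_k=1  p_k/q_k = 46/3
k=3  a_k=3  p_k/q_k = 169/11
…
k=5  a_k=1  p_k/q_k = 1060/69
…
k=7  a_k=1  p_k/q_k = 8311/541
…
k=10  a_k=1  p_k/q_k = 203535/13249
k=11  a_k=2  p_k/q_k = 561799/36570
→ (561799, 36570).  Check: 561799²=315618116401, 236·36570²=315618116400, difference 1.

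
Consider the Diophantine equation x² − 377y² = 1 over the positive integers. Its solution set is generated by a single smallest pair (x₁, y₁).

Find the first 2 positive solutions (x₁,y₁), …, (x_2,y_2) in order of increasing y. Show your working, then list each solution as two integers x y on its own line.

233 12
108577 5592

√377 = [19; 2,2,2,38, …], period ℓ=4 (even) → k=3
a_0=19:  p_0=19·1+0=19,  q_0=19·0+1=1
…
a_2=2:  p_2=2·39+19=97,  q_2=2·2+1=5
a_3=2:  p_3=2·97+39=233,  q_3=2·5+2=12
fundamental: x₁=233, y₁=12  (since 54289 − 377·144 = 1)
k=2:  x_2 = 233·233+377·12·12 = 108577,  y_2 = 233·12+12·233 = 5592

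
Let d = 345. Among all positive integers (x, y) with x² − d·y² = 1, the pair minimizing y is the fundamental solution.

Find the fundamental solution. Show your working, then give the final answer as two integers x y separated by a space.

6761 364

√345 = [18; 1,1,2,1,6,1,2,1,1,36, …], period ℓ=10 (even) → k=9
i=0: a=18 ⇒ p=18, q=1
…
i=2: a=1 ⇒ p=37, q=2
i=3: a=2 ⇒ p=93, q=5
i=4: a=1 ⇒ p=130, q=7
i=5: a=6 ⇒ p=873, q=47
i=6: a=1 ⇒ p=1003, q=54
i=7: a=2 ⇒ p=2879, q=155
i=8: a=1 ⇒ p=3882, q=209
i=9: a=1 ⇒ p=6761, q=364
→ (6761, 364).  Check: 6761²=45711121, 345·364²=45711120, difference 1.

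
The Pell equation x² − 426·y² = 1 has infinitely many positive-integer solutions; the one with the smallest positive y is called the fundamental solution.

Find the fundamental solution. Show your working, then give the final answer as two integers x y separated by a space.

[20; 1,1,1,3,2,6,2,3,1,1,1,40] for √426; ℓ=12 ⇒ convergent index 11
i=0: a=20 ⇒ p=20, q=1
i=1: a=1 ⇒ p=21, q=1
i=2: a=1 ⇒ p=41, q=2
i=3: a=1 ⇒ p=62, q=3
i=4: a=3 ⇒ p=227, q=11
…
i=6: a=6 ⇒ p=3323, q=161
i=7: a=2 ⇒ p=7162, q=347
i=8: a=3 ⇒ p=24809, q=1202
i=9: a=1 ⇒ p=31971, q=1549
i=10: a=1 ⇒ p=56780, q=2751
i=11: a=1 ⇒ p=88751, q=4300
→ (88751, 4300).  Check: 88751²=7876740001, 426·4300²=7876740000, difference 1.

88751 4300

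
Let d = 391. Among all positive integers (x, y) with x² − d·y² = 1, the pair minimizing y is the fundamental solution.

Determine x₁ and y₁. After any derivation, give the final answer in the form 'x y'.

√391 → a₀=19, period (1,3,2,2,1,…,3,1,38); ℓ=16 even so k=15
step 0: (19, 1)  from 19·(1,0) + (0,1)
step 1: (20, 1)  from 1·(19,1) + (1,0)
step 2: (79, 4)  from 3·(20,1) + (19,1)
step 3: (178, 9)  from 2·(79,4) + (20,1)
step 4: (435, 22)  from 2·(178,9) + (79,4)
step 5: (613, 31)  from 1·(435,22) + (178,9)
…
step 7: (2709, 137)  from 2·(1048,53) + (613,31)
…
step 9: (107747, 5449)  from 2·(52519,2656) + (2709,137)
step 10: (160266, 8105)  from 1·(107747,5449) + (52519,2656)
step 11: (268013, 13554)  from 1·(160266,8105) + (107747,5449)
step 12: (696292, 35213)  from 2·(268013,13554) + (160266,8105)
step 13: (1660597, 83980)  from 2·(696292,35213) + (268013,13554)
step 14: (5678083, 287153)  from 3·(1660597,83980) + (696292,35213)
step 15: (7338680, 371133)  from 1·(5678083,287153) + (1660597,83980)
→ (7338680, 371133).  Check: 7338680²=53856224142400, 391·371133²=53856224142399, difference 1.

7338680 371133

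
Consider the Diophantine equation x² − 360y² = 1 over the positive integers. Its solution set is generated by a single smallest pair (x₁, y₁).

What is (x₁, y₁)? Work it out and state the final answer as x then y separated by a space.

[18; 1,36] for √360; ℓ=2 ⇒ convergent index 1
i=0: a=18 ⇒ p=18, q=1
i=1: a=1 ⇒ p=19, q=1
(x₁, y₁) = (19, 1);  19² − 360·1² = 1 ✓

19 1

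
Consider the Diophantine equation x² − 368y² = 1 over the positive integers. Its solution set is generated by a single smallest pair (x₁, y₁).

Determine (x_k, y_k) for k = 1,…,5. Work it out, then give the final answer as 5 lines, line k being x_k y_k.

1151 60
2649601 138120
6099380351 317952180
14040770918401 731925780240
32321848554778751 1684892828160300

d=368: √d = [19; 5,2,5,38] (ℓ=4, even), read p_3/q_3
a_0=19:  p_0=19·1+0=19,  q_0=19·0+1=1
a_1=5:  p_1=5·19+1=96,  q_1=5·1+0=5
a_2=2:  p_2=2·96+19=211,  q_2=2·5+1=11
a_3=5:  p_3=5·211+96=1151,  q_3=5·11+5=60
(x₁, y₁) = (1151, 60);  1151² − 368·60² = 1 ✓
k=2:  x_2 = 1151·1151+368·60·60 = 2649601,  y_2 = 1151·60+60·1151 = 138120
k=3:  x_3 = 1151·2649601+368·60·138120 = 6099380351,  y_3 = 1151·138120+60·2649601 = 317952180
k=4:  x_4 = 1151·6099380351+368·60·317952180 = 14040770918401,  y_4 = 1151·317952180+60·6099380351 = 731925780240
k=5:  x_5 = 1151·14040770918401+368·60·731925780240 = 32321848554778751,  y_5 = 1151·731925780240+60·14040770918401 = 1684892828160300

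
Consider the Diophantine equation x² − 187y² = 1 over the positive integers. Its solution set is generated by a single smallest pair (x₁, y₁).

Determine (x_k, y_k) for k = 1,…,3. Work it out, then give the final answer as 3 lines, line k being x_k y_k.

√187 → a₀=13, period (1,2,13,2,1,26); ℓ=6 even so k=5
k=0  a_k=13  p_k/q_k = 13/1
…
k=3  a_k=13  p_k/q_k = 547/40
k=4  a_k=2  p_k/q_k = 1135/83
k=5  a_k=1  p_k/q_k = 1682/123
fundamental: x₁=1682, y₁=123  (since 2829124 − 187·15129 = 1)
(1682+123√187)^2 = 5658247 + 413772√187
(1682+123√187)^3 = 19034341226 + 1391928885√187

1682 123
5658247 413772
19034341226 1391928885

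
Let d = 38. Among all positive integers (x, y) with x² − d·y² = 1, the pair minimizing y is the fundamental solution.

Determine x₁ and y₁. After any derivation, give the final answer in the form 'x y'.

37 6

[6; 6,12] for √38; ℓ=2 ⇒ convergent index 1
i=0: a=6 ⇒ p=6, q=1
i=1: a=6 ⇒ p=37, q=6
→ (37, 6).  Check: 37²=1369, 38·6²=1368, difference 1.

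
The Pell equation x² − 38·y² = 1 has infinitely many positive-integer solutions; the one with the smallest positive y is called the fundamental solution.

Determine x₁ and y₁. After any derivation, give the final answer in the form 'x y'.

[6; 6,12] for √38; ℓ=2 ⇒ convergent index 1
step 0: (6, 1)  from 6·(1,0) + (0,1)
step 1: (37, 6)  from 6·(6,1) + (1,0)
(x₁, y₁) = (37, 6);  37² − 38·6² = 1 ✓

37 6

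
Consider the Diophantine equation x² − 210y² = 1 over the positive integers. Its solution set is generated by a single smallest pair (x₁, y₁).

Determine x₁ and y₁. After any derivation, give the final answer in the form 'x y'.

d=210: √d = [14; 2,28] (ℓ=2, even), read p_1/q_1
i=0: a=14 ⇒ p=14, q=1
i=1: a=2 ⇒ p=29, q=2
(x₁, y₁) = (29, 2);  29² − 210·2² = 1 ✓

29 2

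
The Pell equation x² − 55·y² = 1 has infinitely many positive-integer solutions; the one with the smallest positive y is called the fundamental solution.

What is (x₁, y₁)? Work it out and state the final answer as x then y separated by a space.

89 12

√55 = [7; 2,2,2,14, …], period ℓ=4 (even) → k=3
step 0: (7, 1)  from 7·(1,0) + (0,1)
step 1: (15, 2)  from 2·(7,1) + (1,0)
step 2: (37, 5)  from 2·(15,2) + (7,1)
step 3: (89, 12)  from 2·(37,5) + (15,2)
→ (89, 12).  Check: 89²=7921, 55·12²=7920, difference 1.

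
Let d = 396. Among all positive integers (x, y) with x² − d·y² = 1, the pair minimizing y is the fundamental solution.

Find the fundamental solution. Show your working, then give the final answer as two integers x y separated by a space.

d=396: √d = [19; 1,8,1,38] (ℓ=4, even), read p_3/q_3
a_0=19:  p_0=19·1+0=19,  q_0=19·0+1=1
…
a_2=8:  p_2=8·20+19=179,  q_2=8·1+1=9
a_3=1:  p_3=1·179+20=199,  q_3=1·9+1=10
→ (199, 10).  Check: 199²=39601, 396·10²=39600, difference 1.

199 10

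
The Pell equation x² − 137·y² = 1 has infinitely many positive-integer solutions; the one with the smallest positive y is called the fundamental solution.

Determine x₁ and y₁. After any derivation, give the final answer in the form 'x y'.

[11; 1,2,2,1,1,2,2,1,22] for √137; ℓ=9 ⇒ convergent index 17
i=0: a=11 ⇒ p=11, q=1
i=1: a=1 ⇒ p=12, q=1
i=2: a=2 ⇒ p=35, q=3
i=3: a=2 ⇒ p=82, q=7
…
i=5: a=1 ⇒ p=199, q=17
i=6: a=2 ⇒ p=515, q=44
…
i=8: a=1 ⇒ p=1744, q=149
…
i=10: a=1 ⇒ p=41341, q=3532
i=11: a=2 ⇒ p=122279, q=10447
…
i=13: a=1 ⇒ p=408178, q=34873
…
i=15: a=2 ⇒ p=1796332, q=153471
i=16: a=2 ⇒ p=4286741, q=366241
i=17: a=1 ⇒ p=6083073, q=519712
→ (6083073, 519712).  Check: 6083073²=37003777123329, 137·519712²=37003777123328, difference 1.

6083073 519712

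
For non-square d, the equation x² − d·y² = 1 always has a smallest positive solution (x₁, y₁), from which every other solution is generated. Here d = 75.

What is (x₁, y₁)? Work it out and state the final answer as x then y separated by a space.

26 3

d=75: √d = [8; 1,1,1,16] (ℓ=4, even), read p_3/q_3
step 0: (8, 1)  from 8·(1,0) + (0,1)
…
step 2: (17, 2)  from 1·(9,1) + (8,1)
step 3: (26, 3)  from 1·(17,2) + (9,1)
→ (26, 3).  Check: 26²=676, 75·3²=675, difference 1.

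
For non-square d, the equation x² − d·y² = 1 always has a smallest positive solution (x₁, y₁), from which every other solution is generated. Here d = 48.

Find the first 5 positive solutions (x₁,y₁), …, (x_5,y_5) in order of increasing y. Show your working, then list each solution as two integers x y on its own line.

[6; 1,12] for √48; ℓ=2 ⇒ convergent index 1
i=0: a=6 ⇒ p=6, q=1
i=1: a=1 ⇒ p=7, q=1
fundamental: x₁=7, y₁=1  (since 49 − 48·1 = 1)
n=2: (7,1)∘(7,1) = (7·7+48·1·1, 7·1+1·7) = (97,14)
n=3: (97,14)∘(7,1) = (7·97+48·1·14, 7·14+1·97) = (1351,195)
n=4: (1351,195)∘(7,1) = (7·1351+48·1·195, 7·195+1·1351) = (18817,2716)
n=5: (18817,2716)∘(7,1) = (7·18817+48·1·2716, 7·2716+1·18817) = (262087,37829)

7 1
97 14
1351 195
18817 2716
262087 37829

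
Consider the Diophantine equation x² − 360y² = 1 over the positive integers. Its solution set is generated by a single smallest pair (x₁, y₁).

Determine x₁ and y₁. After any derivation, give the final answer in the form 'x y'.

d=360: √d = [18; 1,36] (ℓ=2, even), read p_1/q_1
k=0  a_k=18  p_k/q_k = 18/1
k=1  a_k=1  p_k/q_k = 19/1
→ (19, 1).  Check: 19²=361, 360·1²=360, difference 1.

19 1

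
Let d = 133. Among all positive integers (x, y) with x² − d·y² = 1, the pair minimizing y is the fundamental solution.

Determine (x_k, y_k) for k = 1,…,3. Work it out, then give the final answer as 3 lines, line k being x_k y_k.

2588599 224460
13401689565601 1162073863080
69383200415647777399 6016286479789825380

√133 = [11; 1,1,7,5,1,…,1,1,22, …], period ℓ=16 (even) → k=15
k=0  a_k=11  p_k/q_k = 11/1
…
k=5  a_k=1  p_k/q_k = 1061/92
k=6  a_k=1  p_k/q_k = 1949/169
…
k=9  a_k=1  p_k/q_k = 10979/952
k=10  a_k=1  p_k/q_k = 18948/1643
…
k=14  a_k=1  p_k/q_k = 1378591/119539
k=15  a_k=1  p_k/q_k = 2588599/224460
→ (2588599, 224460).  Check: 2588599²=6700844782801, 133·224460²=6700844782800, difference 1.
k=2:  x_2 = 2588599·2588599+133·224460·224460 = 13401689565601,  y_2 = 2588599·224460+224460·2588599 = 1162073863080
k=3:  x_3 = 2588599·13401689565601+133·224460·1162073863080 = 69383200415647777399,  y_3 = 2588599·1162073863080+224460·13401689565601 = 6016286479789825380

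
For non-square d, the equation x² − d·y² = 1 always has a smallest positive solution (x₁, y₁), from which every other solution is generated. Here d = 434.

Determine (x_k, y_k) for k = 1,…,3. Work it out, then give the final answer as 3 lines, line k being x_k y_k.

125 6
31249 1500
7812125 374994

[20; 1,4,1,40] for √434; ℓ=4 ⇒ convergent index 3
step 0: (20, 1)  from 20·(1,0) + (0,1)
…
step 2: (104, 5)  from 4·(21,1) + (20,1)
step 3: (125, 6)  from 1·(104,5) + (21,1)
(x₁, y₁) = (125, 6);  125² − 434·6² = 1 ✓
k=2:  x_2 = 125·125+434·6·6 = 31249,  y_2 = 125·6+6·125 = 1500
k=3:  x_3 = 125·31249+434·6·1500 = 7812125,  y_3 = 125·1500+6·31249 = 374994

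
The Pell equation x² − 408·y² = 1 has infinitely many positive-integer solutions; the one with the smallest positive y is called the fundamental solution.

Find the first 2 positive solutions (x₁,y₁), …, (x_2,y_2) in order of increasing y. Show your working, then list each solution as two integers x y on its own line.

d=408: √d = [20; 5,40] (ℓ=2, even), read p_1/q_1
i=0: a=20 ⇒ p=20, q=1
i=1: a=5 ⇒ p=101, q=5
→ (101, 5).  Check: 101²=10201, 408·5²=10200, difference 1.
k=2:  x_2 = 101·101+408·5·5 = 20401,  y_2 = 101·5+5·101 = 1010

101 5
20401 1010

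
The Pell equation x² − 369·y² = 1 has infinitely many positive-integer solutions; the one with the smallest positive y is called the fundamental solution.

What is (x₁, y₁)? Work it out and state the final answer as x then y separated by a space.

[19; 4,1,3,2,7,4,7,2,3,1,4,38] for √369; ℓ=12 ⇒ convergent index 11
k=0  a_k=19  p_k/q_k = 19/1
…
k=8  a_k=2  p_k/q_k = 393504/20485
…
k=10  a_k=1  p_k/q_k = 1758061/91521
k=11  a_k=4  p_k/q_k = 8396801/437120
→ (8396801, 437120).  Check: 8396801²=70506267033601, 369·437120²=70506267033600, difference 1.

8396801 437120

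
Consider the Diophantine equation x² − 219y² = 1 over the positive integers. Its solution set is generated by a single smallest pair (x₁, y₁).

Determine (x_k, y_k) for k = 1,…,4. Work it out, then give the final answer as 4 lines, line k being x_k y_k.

74 5
10951 740
1620674 109515
239848801 16207480

√219 → a₀=14, period (1,3,1,28); ℓ=4 even so k=3
a_0=14:  p_0=14·1+0=14,  q_0=14·0+1=1
…
a_2=3:  p_2=3·15+14=59,  q_2=3·1+1=4
a_3=1:  p_3=1·59+15=74,  q_3=1·4+1=5
(x₁, y₁) = (74, 5);  74² − 219·5² = 1 ✓
n=2: (74,5)∘(74,5) = (74·74+219·5·5, 74·5+5·74) = (10951,740)
n=3: (10951,740)∘(74,5) = (74·10951+219·5·740, 74·740+5·10951) = (1620674,109515)
n=4: (1620674,109515)∘(74,5) = (74·1620674+219·5·109515, 74·109515+5·1620674) = (239848801,16207480)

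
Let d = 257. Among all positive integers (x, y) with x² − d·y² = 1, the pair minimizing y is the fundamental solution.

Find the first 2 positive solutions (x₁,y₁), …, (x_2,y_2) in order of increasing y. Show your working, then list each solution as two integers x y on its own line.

d=257: √d = [16; 32] (ℓ=1, odd), read p_1/q_1
step 0: (16, 1)  from 16·(1,0) + (0,1)
step 1: (513, 32)  from 32·(16,1) + (1,0)
(x₁, y₁) = (513, 32);  513² − 257·32² = 1 ✓
n=2: (513,32)∘(513,32) = (513·513+257·32·32, 513·32+32·513) = (526337,32832)

513 32
526337 32832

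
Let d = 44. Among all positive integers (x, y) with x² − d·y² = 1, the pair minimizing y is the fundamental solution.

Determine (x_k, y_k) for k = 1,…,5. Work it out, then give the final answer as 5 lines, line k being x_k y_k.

√44 = [6; 1,1,1,2,1,1,1,12, …], period ℓ=8 (even) → k=7
i=0: a=6 ⇒ p=6, q=1
…
i=3: a=1 ⇒ p=20, q=3
…
i=5: a=1 ⇒ p=73, q=11
i=6: a=1 ⇒ p=126, q=19
i=7: a=1 ⇒ p=199, q=30
fundamental: x₁=199, y₁=30  (since 39601 − 44·900 = 1)
(199+30√44)^2 = 79201 + 11940√44
(199+30√44)^3 = 31521799 + 4752090√44
(199+30√44)^4 = 12545596801 + 1891319880√44
(199+30√44)^5 = 4993116004999 + 752740560150√44

199 30
79201 11940
31521799 4752090
12545596801 1891319880
4993116004999 752740560150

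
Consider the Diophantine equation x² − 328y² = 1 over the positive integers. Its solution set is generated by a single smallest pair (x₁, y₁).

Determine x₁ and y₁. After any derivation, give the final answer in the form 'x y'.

163 9

d=328: √d = [18; 9,36] (ℓ=2, even), read p_1/q_1
i=0: a=18 ⇒ p=18, q=1
i=1: a=9 ⇒ p=163, q=9
(x₁, y₁) = (163, 9);  163² − 328·9² = 1 ✓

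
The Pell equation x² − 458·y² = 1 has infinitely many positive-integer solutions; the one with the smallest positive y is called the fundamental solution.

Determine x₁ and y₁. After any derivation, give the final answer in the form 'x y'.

[21; 2,2,42] for √458; ℓ=3 ⇒ convergent index 5
a_0=21:  p_0=21·1+0=21,  q_0=21·0+1=1
a_1=2:  p_1=2·21+1=43,  q_1=2·1+0=2
…
a_4=2:  p_4=2·4537+107=9181,  q_4=2·212+5=429
a_5=2:  p_5=2·9181+4537=22899,  q_5=2·429+212=1070
fundamental: x₁=22899, y₁=1070  (since 524364201 − 458·1144900 = 1)

22899 1070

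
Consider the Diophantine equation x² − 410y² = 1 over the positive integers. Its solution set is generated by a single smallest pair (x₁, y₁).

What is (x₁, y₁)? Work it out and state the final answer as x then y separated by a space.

81 4

√410 → a₀=20, period (4,40); ℓ=2 even so k=1
a_0=20:  p_0=20·1+0=20,  q_0=20·0+1=1
a_1=4:  p_1=4·20+1=81,  q_1=4·1+0=4
→ (81, 4).  Check: 81²=6561, 410·4²=6560, difference 1.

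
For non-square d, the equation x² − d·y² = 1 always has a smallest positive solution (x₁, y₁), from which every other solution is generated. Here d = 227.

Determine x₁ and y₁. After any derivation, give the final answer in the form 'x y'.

√227 → a₀=15, period (15,30); ℓ=2 even so k=1
k=0  a_k=15  p_k/q_k = 15/1
k=1  a_k=15  p_k/q_k = 226/15
fundamental: x₁=226, y₁=15  (since 51076 − 227·225 = 1)

226 15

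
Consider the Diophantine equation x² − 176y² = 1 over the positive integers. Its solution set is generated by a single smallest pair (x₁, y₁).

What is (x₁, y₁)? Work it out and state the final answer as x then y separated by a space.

√176 = [13; 3,1,3,26, …], period ℓ=4 (even) → k=3
i=0: a=13 ⇒ p=13, q=1
i=1: a=3 ⇒ p=40, q=3
i=2: a=1 ⇒ p=53, q=4
i=3: a=3 ⇒ p=199, q=15
fundamental: x₁=199, y₁=15  (since 39601 − 176·225 = 1)

199 15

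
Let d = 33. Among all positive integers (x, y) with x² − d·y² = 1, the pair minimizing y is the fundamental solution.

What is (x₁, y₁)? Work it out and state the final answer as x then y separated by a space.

23 4

√33 → a₀=5, period (1,2,1,10); ℓ=4 even so k=3
k=0  a_k=5  p_k/q_k = 5/1
k=1  a_k=1  p_k/q_k = 6/1
k=2  a_k=2  p_k/q_k = 17/3
k=3  a_k=1  p_k/q_k = 23/4
fundamental: x₁=23, y₁=4  (since 529 − 33·16 = 1)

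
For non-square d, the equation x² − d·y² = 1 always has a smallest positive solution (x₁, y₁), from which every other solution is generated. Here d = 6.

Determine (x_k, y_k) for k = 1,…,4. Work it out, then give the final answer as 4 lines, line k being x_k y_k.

√6 → a₀=2, period (2,4); ℓ=2 even so k=1
step 0: (2, 1)  from 2·(1,0) + (0,1)
step 1: (5, 2)  from 2·(2,1) + (1,0)
(x₁, y₁) = (5, 2);  5² − 6·2² = 1 ✓
k=2:  x_2 = 5·5+6·2·2 = 49,  y_2 = 5·2+2·5 = 20
k=3:  x_3 = 5·49+6·2·20 = 485,  y_3 = 5·20+2·49 = 198
k=4:  x_4 = 5·485+6·2·198 = 4801,  y_4 = 5·198+2·485 = 1960

5 2
49 20
485 198
4801 1960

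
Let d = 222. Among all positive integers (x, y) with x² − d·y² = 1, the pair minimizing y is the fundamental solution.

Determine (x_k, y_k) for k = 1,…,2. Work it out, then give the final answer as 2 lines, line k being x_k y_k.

d=222: √d = [14; 1,8,1,28] (ℓ=4, even), read p_3/q_3
a_0=14:  p_0=14·1+0=14,  q_0=14·0+1=1
a_1=1:  p_1=1·14+1=15,  q_1=1·1+0=1
a_2=8:  p_2=8·15+14=134,  q_2=8·1+1=9
a_3=1:  p_3=1·134+15=149,  q_3=1·9+1=10
fundamental: x₁=149, y₁=10  (since 22201 − 222·100 = 1)
(149+10√222)^2 = 44401 + 2980√222

149 10
44401 2980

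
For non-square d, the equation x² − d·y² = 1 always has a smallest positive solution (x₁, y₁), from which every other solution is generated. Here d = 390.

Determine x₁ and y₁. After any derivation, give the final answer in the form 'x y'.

79 4

√390 → a₀=19, period (1,2,1,38); ℓ=4 even so k=3
i=0: a=19 ⇒ p=19, q=1
…
i=2: a=2 ⇒ p=59, q=3
i=3: a=1 ⇒ p=79, q=4
(x₁, y₁) = (79, 4);  79² − 390·4² = 1 ✓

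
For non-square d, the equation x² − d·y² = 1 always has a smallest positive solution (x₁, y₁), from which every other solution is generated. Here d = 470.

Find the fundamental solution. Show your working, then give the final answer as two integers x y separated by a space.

1691 78

[21; 1,2,8,2,1,42] for √470; ℓ=6 ⇒ convergent index 5
a_0=21:  p_0=21·1+0=21,  q_0=21·0+1=1
a_1=1:  p_1=1·21+1=22,  q_1=1·1+0=1
a_2=2:  p_2=2·22+21=65,  q_2=2·1+1=3
a_3=8:  p_3=8·65+22=542,  q_3=8·3+1=25
a_4=2:  p_4=2·542+65=1149,  q_4=2·25+3=53
a_5=1:  p_5=1·1149+542=1691,  q_5=1·53+25=78
(x₁, y₁) = (1691, 78);  1691² − 470·78² = 1 ✓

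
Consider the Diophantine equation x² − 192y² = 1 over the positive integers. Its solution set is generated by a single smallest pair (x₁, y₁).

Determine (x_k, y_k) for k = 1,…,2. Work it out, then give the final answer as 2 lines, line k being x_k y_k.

[13; 1,5,1,26] for √192; ℓ=4 ⇒ convergent index 3
k=0  a_k=13  p_k/q_k = 13/1
k=1  a_k=1  p_k/q_k = 14/1
k=2  a_k=5  p_k/q_k = 83/6
k=3  a_k=1  p_k/q_k = 97/7
(x₁, y₁) = (97, 7);  97² − 192·7² = 1 ✓
(x_2, y_2) = (97·97 + 192·7·7, 97·7 + 7·97) = (18817, 1358)

97 7
18817 1358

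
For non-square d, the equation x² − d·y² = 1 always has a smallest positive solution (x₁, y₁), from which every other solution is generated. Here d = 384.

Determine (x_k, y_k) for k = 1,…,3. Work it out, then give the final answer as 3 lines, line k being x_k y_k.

d=384: √d = [19; 1,1,2,9,2,1,1,38] (ℓ=8, even), read p_7/q_7
step 0: (19, 1)  from 19·(1,0) + (0,1)
step 1: (20, 1)  from 1·(19,1) + (1,0)
…
step 5: (1940, 99)  from 2·(921,47) + (98,5)
step 6: (2861, 146)  from 1·(1940,99) + (921,47)
step 7: (4801, 245)  from 1·(2861,146) + (1940,99)
→ (4801, 245).  Check: 4801²=23049601, 384·245²=23049600, difference 1.
n=2: (4801,245)∘(4801,245) = (4801·4801+384·245·245, 4801·245+245·4801) = (46099201,2352490)
n=3: (46099201,2352490)∘(4801,245) = (4801·46099201+384·245·2352490, 4801·2352490+245·46099201) = (442644523201,22588608735)

4801 245
46099201 2352490
442644523201 22588608735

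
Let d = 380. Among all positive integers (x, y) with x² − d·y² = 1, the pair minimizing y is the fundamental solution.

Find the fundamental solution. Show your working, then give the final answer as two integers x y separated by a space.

39 2

√380 → a₀=19, period (2,38); ℓ=2 even so k=1
step 0: (19, 1)  from 19·(1,0) + (0,1)
step 1: (39, 2)  from 2·(19,1) + (1,0)
→ (39, 2).  Check: 39²=1521, 380·2²=1520, difference 1.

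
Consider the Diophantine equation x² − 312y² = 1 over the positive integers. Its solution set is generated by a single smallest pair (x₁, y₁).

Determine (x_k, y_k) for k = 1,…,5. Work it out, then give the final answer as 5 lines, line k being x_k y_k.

53 3
5617 318
595349 33705
63101377 3572412
6688150613 378641967

d=312: √d = [17; 1,1,1,34] (ℓ=4, even), read p_3/q_3
i=0: a=17 ⇒ p=17, q=1
i=1: a=1 ⇒ p=18, q=1
i=2: a=1 ⇒ p=35, q=2
i=3: a=1 ⇒ p=53, q=3
fundamental: x₁=53, y₁=3  (since 2809 − 312·9 = 1)
(53+3√312)^2 = 5617 + 318√312
(53+3√312)^3 = 595349 + 33705√312
(53+3√312)^4 = 63101377 + 3572412√312
(53+3√312)^5 = 6688150613 + 378641967√312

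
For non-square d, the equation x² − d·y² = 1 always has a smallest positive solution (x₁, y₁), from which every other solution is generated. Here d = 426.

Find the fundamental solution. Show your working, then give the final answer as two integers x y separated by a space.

[20; 1,1,1,3,2,6,2,3,1,1,1,40] for √426; ℓ=12 ⇒ convergent index 11
step 0: (20, 1)  from 20·(1,0) + (0,1)
…
step 6: (3323, 161)  from 6·(516,25) + (227,11)
…
step 8: (24809, 1202)  from 3·(7162,347) + (3323,161)
step 9: (31971, 1549)  from 1·(24809,1202) + (7162,347)
step 10: (56780, 2751)  from 1·(31971,1549) + (24809,1202)
step 11: (88751, 4300)  from 1·(56780,2751) + (31971,1549)
(x₁, y₁) = (88751, 4300);  88751² − 426·4300² = 1 ✓

88751 4300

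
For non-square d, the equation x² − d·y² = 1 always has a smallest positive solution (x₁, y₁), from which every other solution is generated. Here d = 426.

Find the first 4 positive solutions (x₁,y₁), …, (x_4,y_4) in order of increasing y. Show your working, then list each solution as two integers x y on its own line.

[20; 1,1,1,3,2,6,2,3,1,1,1,40] for √426; ℓ=12 ⇒ convergent index 11
step 0: (20, 1)  from 20·(1,0) + (0,1)
step 1: (21, 1)  from 1·(20,1) + (1,0)
…
step 3: (62, 3)  from 1·(41,2) + (21,1)
step 4: (227, 11)  from 3·(62,3) + (41,2)
step 5: (516, 25)  from 2·(227,11) + (62,3)
step 6: (3323, 161)  from 6·(516,25) + (227,11)
…
step 8: (24809, 1202)  from 3·(7162,347) + (3323,161)
step 9: (31971, 1549)  from 1·(24809,1202) + (7162,347)
step 10: (56780, 2751)  from 1·(31971,1549) + (24809,1202)
step 11: (88751, 4300)  from 1·(56780,2751) + (31971,1549)
(x₁, y₁) = (88751, 4300);  88751² − 426·4300² = 1 ✓
(x_2, y_2) = (88751·88751 + 426·4300·4300, 88751·4300 + 4300·88751) = (15753480001, 763258600)
(x_3, y_3) = (88751·15753480001 + 426·4300·763258600, 88751·763258600 + 4300·15753480001) = (2796274207048751, 135479928012900)
(x_4, y_4) = (88751·2796274207048751 + 426·4300·135479928012900, 88751·135479928012900 + 4300·2796274207048751) = (496344264283813920001, 24047958181382517200)

88751 4300
15753480001 763258600
2796274207048751 135479928012900
496344264283813920001 24047958181382517200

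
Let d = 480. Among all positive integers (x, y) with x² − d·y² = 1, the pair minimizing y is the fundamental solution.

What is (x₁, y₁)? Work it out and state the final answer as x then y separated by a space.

√480 → a₀=21, period (1,9,1,42); ℓ=4 even so k=3
k=0  a_k=21  p_k/q_k = 21/1
k=1  a_k=1  p_k/q_k = 22/1
k=2  a_k=9  p_k/q_k = 219/10
k=3  a_k=1  p_k/q_k = 241/11
fundamental: x₁=241, y₁=11  (since 58081 − 480·121 = 1)

241 11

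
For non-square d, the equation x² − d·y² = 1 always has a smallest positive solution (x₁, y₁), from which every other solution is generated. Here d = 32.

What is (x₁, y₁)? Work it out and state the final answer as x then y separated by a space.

17 3

√32 → a₀=5, period (1,1,1,10); ℓ=4 even so k=3
a_0=5:  p_0=5·1+0=5,  q_0=5·0+1=1
…
a_2=1:  p_2=1·6+5=11,  q_2=1·1+1=2
a_3=1:  p_3=1·11+6=17,  q_3=1·2+1=3
fundamental: x₁=17, y₁=3  (since 289 − 32·9 = 1)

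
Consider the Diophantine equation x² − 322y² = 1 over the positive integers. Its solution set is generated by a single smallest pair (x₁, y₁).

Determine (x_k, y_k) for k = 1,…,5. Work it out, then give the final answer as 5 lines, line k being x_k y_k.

323 18
208657 11628
134792099 7511670
87075487297 4852527192
56250630001763 3134725054362

√322 = [17; 1,16,1,34, …], period ℓ=4 (even) → k=3
i=0: a=17 ⇒ p=17, q=1
i=1: a=1 ⇒ p=18, q=1
i=2: a=16 ⇒ p=305, q=17
i=3: a=1 ⇒ p=323, q=18
→ (323, 18).  Check: 323²=104329, 322·18²=104328, difference 1.
k=2:  x_2 = 323·323+322·18·18 = 208657,  y_2 = 323·18+18·323 = 11628
k=3:  x_3 = 323·208657+322·18·11628 = 134792099,  y_3 = 323·11628+18·208657 = 7511670
k=4:  x_4 = 323·134792099+322·18·7511670 = 87075487297,  y_4 = 323·7511670+18·134792099 = 4852527192
k=5:  x_5 = 323·87075487297+322·18·4852527192 = 56250630001763,  y_5 = 323·4852527192+18·87075487297 = 3134725054362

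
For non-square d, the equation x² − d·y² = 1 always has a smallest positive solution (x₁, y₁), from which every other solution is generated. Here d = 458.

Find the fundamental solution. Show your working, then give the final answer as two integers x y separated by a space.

d=458: √d = [21; 2,2,42] (ℓ=3, odd), read p_5/q_5
step 0: (21, 1)  from 21·(1,0) + (0,1)
step 1: (43, 2)  from 2·(21,1) + (1,0)
step 2: (107, 5)  from 2·(43,2) + (21,1)
…
step 4: (9181, 429)  from 2·(4537,212) + (107,5)
step 5: (22899, 1070)  from 2·(9181,429) + (4537,212)
(x₁, y₁) = (22899, 1070);  22899² − 458·1070² = 1 ✓

22899 1070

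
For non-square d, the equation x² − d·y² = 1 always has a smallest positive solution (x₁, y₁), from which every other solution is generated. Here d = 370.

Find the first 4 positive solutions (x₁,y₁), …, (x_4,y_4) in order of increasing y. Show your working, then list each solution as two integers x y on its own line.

[19; 4,4,38] for √370; ℓ=3 ⇒ convergent index 5
i=0: a=19 ⇒ p=19, q=1
…
i=2: a=4 ⇒ p=327, q=17
…
i=4: a=4 ⇒ p=50339, q=2617
i=5: a=4 ⇒ p=213859, q=11118
→ (213859, 11118).  Check: 213859²=45735671881, 370·11118²=45735671880, difference 1.
n=2: (213859,11118)∘(213859,11118) = (213859·213859+370·11118·11118, 213859·11118+11118·213859) = (91471343761,4755368724)
n=3: (91471343761,4755368724)∘(213859,11118) = (213859·91471343761+370·11118·4755368724, 213859·4755368724+11118·91471343761) = (39123940210553539,2033956799880714)
n=4: (39123940210553539,2033956799880714)∘(213859,11118) = (213859·39123940210553539+370·11118·2033956799880714, 213859·2033956799880714+11118·39123940210553539) = (16734013458886067250241,869959934526623861928)

213859 11118
91471343761 4755368724
39123940210553539 2033956799880714
16734013458886067250241 869959934526623861928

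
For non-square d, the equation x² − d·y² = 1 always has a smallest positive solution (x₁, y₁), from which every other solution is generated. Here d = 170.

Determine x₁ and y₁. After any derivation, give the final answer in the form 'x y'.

[13; 26] for √170; ℓ=1 ⇒ convergent index 1
k=0  a_k=13  p_k/q_k = 13/1
k=1  a_k=26  p_k/q_k = 339/26
fundamental: x₁=339, y₁=26  (since 114921 − 170·676 = 1)

339 26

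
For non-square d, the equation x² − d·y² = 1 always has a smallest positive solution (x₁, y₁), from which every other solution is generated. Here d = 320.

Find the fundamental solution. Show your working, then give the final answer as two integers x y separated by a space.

d=320: √d = [17; 1,7,1,34] (ℓ=4, even), read p_3/q_3
k=0  a_k=17  p_k/q_k = 17/1
…
k=2  a_k=7  p_k/q_k = 143/8
k=3  a_k=1  p_k/q_k = 161/9
(x₁, y₁) = (161, 9);  161² − 320·9² = 1 ✓

161 9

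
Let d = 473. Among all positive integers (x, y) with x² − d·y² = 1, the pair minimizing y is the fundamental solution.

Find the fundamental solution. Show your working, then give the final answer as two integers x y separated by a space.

[21; 1,2,1,42] for √473; ℓ=4 ⇒ convergent index 3
a_0=21:  p_0=21·1+0=21,  q_0=21·0+1=1
…
a_2=2:  p_2=2·22+21=65,  q_2=2·1+1=3
a_3=1:  p_3=1·65+22=87,  q_3=1·3+1=4
→ (87, 4).  Check: 87²=7569, 473·4²=7568, difference 1.

87 4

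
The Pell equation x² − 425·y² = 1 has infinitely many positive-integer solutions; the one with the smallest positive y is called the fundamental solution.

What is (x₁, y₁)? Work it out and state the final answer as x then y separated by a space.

d=425: √d = [20; 1,1,1,1,1,1,40] (ℓ=7, odd), read p_13/q_13
k=0  a_k=20  p_k/q_k = 20/1
k=1  a_k=1  p_k/q_k = 21/1
k=2  a_k=1  p_k/q_k = 41/2
k=3  a_k=1  p_k/q_k = 62/3
k=4  a_k=1  p_k/q_k = 103/5
k=5  a_k=1  p_k/q_k = 165/8
k=6  a_k=1  p_k/q_k = 268/13
k=7  a_k=40  p_k/q_k = 10885/528
k=8  a_k=1  p_k/q_k = 11153/541
k=9  a_k=1  p_k/q_k = 22038/1069
k=10  a_k=1  p_k/q_k = 33191/1610
k=11  a_k=1  p_k/q_k = 55229/2679
k=12  a_k=1  p_k/q_k = 88420/4289
k=13  a_k=1  p_k/q_k = 143649/6968
fundamental: x₁=143649, y₁=6968  (since 20635035201 − 425·48553024 = 1)

143649 6968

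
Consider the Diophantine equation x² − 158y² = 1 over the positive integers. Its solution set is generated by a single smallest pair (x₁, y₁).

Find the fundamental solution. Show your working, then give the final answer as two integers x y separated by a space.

7743 616

[12; 1,1,3,12,3,1,1,24] for √158; ℓ=8 ⇒ convergent index 7
i=0: a=12 ⇒ p=12, q=1
…
i=4: a=12 ⇒ p=1081, q=86
…
i=6: a=1 ⇒ p=4412, q=351
i=7: a=1 ⇒ p=7743, q=616
fundamental: x₁=7743, y₁=616  (since 59954049 − 158·379456 = 1)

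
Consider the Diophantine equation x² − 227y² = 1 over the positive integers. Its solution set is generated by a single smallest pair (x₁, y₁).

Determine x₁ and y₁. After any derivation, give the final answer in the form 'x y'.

√227 = [15; 15,30, …], period ℓ=2 (even) → k=1
step 0: (15, 1)  from 15·(1,0) + (0,1)
step 1: (226, 15)  from 15·(15,1) + (1,0)
→ (226, 15).  Check: 226²=51076, 227·15²=51075, difference 1.

226 15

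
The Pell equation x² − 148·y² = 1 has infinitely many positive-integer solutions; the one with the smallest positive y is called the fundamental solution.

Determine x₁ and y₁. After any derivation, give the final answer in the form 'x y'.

73 6

[12; 6,24] for √148; ℓ=2 ⇒ convergent index 1
step 0: (12, 1)  from 12·(1,0) + (0,1)
step 1: (73, 6)  from 6·(12,1) + (1,0)
fundamental: x₁=73, y₁=6  (since 5329 − 148·36 = 1)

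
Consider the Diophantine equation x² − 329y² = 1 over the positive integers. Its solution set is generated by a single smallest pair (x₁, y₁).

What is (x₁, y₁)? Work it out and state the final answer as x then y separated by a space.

2376415 131016

[18; 7,4,2,1,1,4,1,1,2,4,7,36] for √329; ℓ=12 ⇒ convergent index 11
step 0: (18, 1)  from 18·(1,0) + (0,1)
…
step 4: (1705, 94)  from 1·(1179,65) + (526,29)
…
step 8: (29366, 1619)  from 1·(16125,889) + (13241,730)
…
step 10: (328794, 18127)  from 4·(74857,4127) + (29366,1619)
step 11: (2376415, 131016)  from 7·(328794,18127) + (74857,4127)
(x₁, y₁) = (2376415, 131016);  2376415² − 329·131016² = 1 ✓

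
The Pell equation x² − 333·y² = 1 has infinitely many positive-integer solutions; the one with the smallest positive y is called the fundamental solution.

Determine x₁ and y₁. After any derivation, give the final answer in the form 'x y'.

d=333: √d = [18; 4,36] (ℓ=2, even), read p_1/q_1
k=0  a_k=18  p_k/q_k = 18/1
k=1  a_k=4  p_k/q_k = 73/4
→ (73, 4).  Check: 73²=5329, 333·4²=5328, difference 1.

73 4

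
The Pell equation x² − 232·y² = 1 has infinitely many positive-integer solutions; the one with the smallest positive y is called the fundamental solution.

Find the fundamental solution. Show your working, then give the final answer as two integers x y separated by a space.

19603 1287

[15; 4,3,7,3,4,30] for √232; ℓ=6 ⇒ convergent index 5
step 0: (15, 1)  from 15·(1,0) + (0,1)
…
step 2: (198, 13)  from 3·(61,4) + (15,1)
…
step 4: (4539, 298)  from 3·(1447,95) + (198,13)
step 5: (19603, 1287)  from 4·(4539,298) + (1447,95)
→ (19603, 1287).  Check: 19603²=384277609, 232·1287²=384277608, difference 1.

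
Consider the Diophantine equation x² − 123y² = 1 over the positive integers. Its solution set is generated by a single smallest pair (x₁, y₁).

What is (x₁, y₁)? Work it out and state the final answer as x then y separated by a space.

122 11

√123 = [11; 11,22, …], period ℓ=2 (even) → k=1
i=0: a=11 ⇒ p=11, q=1
i=1: a=11 ⇒ p=122, q=11
(x₁, y₁) = (122, 11);  122² − 123·11² = 1 ✓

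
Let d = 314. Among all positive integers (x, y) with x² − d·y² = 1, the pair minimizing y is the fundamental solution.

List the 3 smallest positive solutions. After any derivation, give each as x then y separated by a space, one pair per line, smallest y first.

392499 22150
308110930001 17387705700
241866463828532499 13649314199066450

√314 → a₀=17, period (1,2,1,1,2,1,34); ℓ=7 odd so k=13
i=0: a=17 ⇒ p=17, q=1
i=1: a=1 ⇒ p=18, q=1
…
i=4: a=1 ⇒ p=124, q=7
i=5: a=2 ⇒ p=319, q=18
…
i=7: a=34 ⇒ p=15381, q=868
…
i=10: a=1 ⇒ p=62853, q=3547
…
i=12: a=2 ⇒ p=282617, q=15949
i=13: a=1 ⇒ p=392499, q=22150
fundamental: x₁=392499, y₁=22150  (since 154055465001 − 314·490622500 = 1)
n=2: (392499,22150)∘(392499,22150) = (392499·392499+314·22150·22150, 392499·22150+22150·392499) = (308110930001,17387705700)
n=3: (308110930001,17387705700)∘(392499,22150) = (392499·308110930001+314·22150·17387705700, 392499·17387705700+22150·308110930001) = (241866463828532499,13649314199066450)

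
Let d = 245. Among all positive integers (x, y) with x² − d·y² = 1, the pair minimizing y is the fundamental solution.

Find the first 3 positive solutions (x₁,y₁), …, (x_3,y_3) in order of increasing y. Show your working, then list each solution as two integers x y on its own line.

51841 3312
5374978561 343394784
557288527109761 35603857991376

d=245: √d = [15; 1,1,1,7,6,7,1,1,1,30] (ℓ=10, even), read p_9/q_9
i=0: a=15 ⇒ p=15, q=1
…
i=2: a=1 ⇒ p=31, q=2
i=3: a=1 ⇒ p=47, q=3
…
i=5: a=6 ⇒ p=2207, q=141
…
i=7: a=1 ⇒ p=18016, q=1151
i=8: a=1 ⇒ p=33825, q=2161
i=9: a=1 ⇒ p=51841, q=3312
fundamental: x₁=51841, y₁=3312  (since 2687489281 − 245·10969344 = 1)
(x_2, y_2) = (51841·51841 + 245·3312·3312, 51841·3312 + 3312·51841) = (5374978561, 343394784)
(x_3, y_3) = (51841·5374978561 + 245·3312·343394784, 51841·343394784 + 3312·5374978561) = (557288527109761, 35603857991376)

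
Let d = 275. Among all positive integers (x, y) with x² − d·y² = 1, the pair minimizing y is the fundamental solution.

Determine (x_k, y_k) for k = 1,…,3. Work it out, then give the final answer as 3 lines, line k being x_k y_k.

√275 = [16; 1,1,2,1,1,32, …], period ℓ=6 (even) → k=5
step 0: (16, 1)  from 16·(1,0) + (0,1)
step 1: (17, 1)  from 1·(16,1) + (1,0)
step 2: (33, 2)  from 1·(17,1) + (16,1)
step 3: (83, 5)  from 2·(33,2) + (17,1)
step 4: (116, 7)  from 1·(83,5) + (33,2)
step 5: (199, 12)  from 1·(116,7) + (83,5)
→ (199, 12).  Check: 199²=39601, 275·12²=39600, difference 1.
n=2: (199,12)∘(199,12) = (199·199+275·12·12, 199·12+12·199) = (79201,4776)
n=3: (79201,4776)∘(199,12) = (199·79201+275·12·4776, 199·4776+12·79201) = (31521799,1900836)

199 12
79201 4776
31521799 1900836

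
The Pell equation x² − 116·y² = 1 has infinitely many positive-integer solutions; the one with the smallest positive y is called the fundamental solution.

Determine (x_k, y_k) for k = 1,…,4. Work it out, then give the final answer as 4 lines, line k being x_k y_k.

d=116: √d = [10; 1,3,2,1,4,1,2,3,1,20] (ℓ=10, even), read p_9/q_9
i=0: a=10 ⇒ p=10, q=1
i=1: a=1 ⇒ p=11, q=1
…
i=3: a=2 ⇒ p=97, q=9
…
i=5: a=4 ⇒ p=657, q=61
…
i=7: a=2 ⇒ p=2251, q=209
i=8: a=3 ⇒ p=7550, q=701
i=9: a=1 ⇒ p=9801, q=910
→ (9801, 910).  Check: 9801²=96059601, 116·910²=96059600, difference 1.
(9801+910√116)^2 = 192119201 + 17837820√116
(9801+910√116)^3 = 3765920568201 + 349656946730√116
(9801+910√116)^4 = 73819574785756801 + 6853975451963640√116

9801 910
192119201 17837820
3765920568201 349656946730
73819574785756801 6853975451963640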